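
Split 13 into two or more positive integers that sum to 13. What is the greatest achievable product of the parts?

Define f[k] = max over 1≤i<k of i · max(k−i, f[k−i]); the inner max lets the remainder stay uncut if that's better.
Small cases: f[2]=1, f[3]=2, f[4]=4, f[5]=6, f[6]=9, f[7]=12, f[8]=18.
f[9] = 3×max(6,9) = 3×9 = 27
f[10] = 2×max(8,18) = 2×18 = 36
f[11] = 2×max(9,27) = 2×27 = 54
f[12] = 3×max(9,27) = 3×27 = 81
f[13] = 2×max(11,54) = 2×54 = 108
One optimal split: 3 + 3 + 3 + 2 + 2; product 3×3×3×2×2 = 108.

108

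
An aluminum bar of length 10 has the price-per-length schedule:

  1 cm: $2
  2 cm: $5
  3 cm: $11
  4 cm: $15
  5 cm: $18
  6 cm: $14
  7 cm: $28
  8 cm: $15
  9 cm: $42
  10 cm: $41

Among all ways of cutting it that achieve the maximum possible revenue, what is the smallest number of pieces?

2

Consider every possible first cut. r[k] is the best of p[i]+r[k−i] over all sellable i≤k.
r[1] = 2
r[2] = max(2+2, 5+0) = 5
r[3] = max(2+5, 5+2, 11+0) = 11
r[4] = max(2+11, 5+5, 11+2, 15+0) = 15
r[5] = max(2+15, 5+11, 11+5, 15+2, 18+0) = 18
r[6] = max(2+18, 5+15, 11+11, 15+5, 18+2, 14+0) = 22
r[7] = max(2+22, 5+18, 11+15, …, 14+2, 28+0) = 28
r[8] = max(2+28, 5+22, 11+18, …, 28+2, 15+0) = 30
r[9] = max(2+30, 5+28, 11+22, …, 15+2, 42+0) = 42
r[10] = max(2+42, 5+30, 11+28, …, 42+2, 41+0) = 44
Maximum revenue is $44.
Now minimize piece count subject to staying optimal: for each k, pieces[k] = 1 + min over i with p[i]+r[k−i]=r[k] of pieces[k−i].
pieces[7] = 1
pieces[8] = 2
pieces[9] = 1
pieces[10] = 2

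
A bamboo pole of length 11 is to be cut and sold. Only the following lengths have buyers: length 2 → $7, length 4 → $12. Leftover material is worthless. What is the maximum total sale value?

35

Build f[k] bottom-up: f[k] = max over allowed piece i of (p[i] + f[k−i]).
f[1] = 0
f[2] = 7
f[3] = 7
f[4] = 14  (first piece 2, then f[2]=7)
f[5] = 14
f[6] = 21  (first piece 2, then f[4]=14)
f[7] = 21
f[8] = 28  (first piece 2, then f[6]=21)
f[9] = 28
f[10] = 35  (first piece 2, then f[8]=28)
f[11] = 35
One optimal cutting: pieces 2 + 2 + 2 + 2 + 2 with 1 foot of scrap → $35.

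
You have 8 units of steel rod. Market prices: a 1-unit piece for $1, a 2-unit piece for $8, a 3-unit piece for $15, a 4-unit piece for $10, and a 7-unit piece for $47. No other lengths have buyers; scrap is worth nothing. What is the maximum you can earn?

48

Consider every possible first cut. f[k] is the best of p[i]+f[k−i] over all sellable i≤k.
f[1] = 1
f[2] = 8
f[3] = 15
f[4] = 16  (first piece 1, then f[3]=15)
f[5] = 23  (first piece 2, then f[3]=15)
f[6] = 30  (first piece 3, then f[3]=15)
f[7] = 47
f[8] = 48  (first piece 1, then f[7]=47)
One optimal cutting: 7 + 1 → $48.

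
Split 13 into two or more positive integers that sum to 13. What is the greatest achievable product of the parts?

Let f[k] be the best product for length k (with at least one cut). For each first piece i, the rest contributes max(k−i, f[k−i]).
Small cases: f[2]=1, f[3]=2, f[4]=4, f[5]=6, f[6]=9, f[7]=12.
f[8] = max(1*12, 2*9, 3*6, …, 6*2, 7*1) = 18
f[9] = max(1*18, 2*12, 3*9, …, 7*2, 8*1) = 27
f[10] = max(1*27, 2*18, 3*12, …, 8*2, 9*1) = 36
f[11] = max(1*36, 2*27, 3*18, …, 9*2, 10*1) = 54
f[12] = max(1*54, 2*36, 3*27, …, 10*2, 11*1) = 81
f[13] = max(1*81, 2*54, 3*36, …, 11*2, 12*1) = 108
One optimal split: 3 + 3 + 3 + 2 + 2; product 3*3*3*2*2 = 108.

108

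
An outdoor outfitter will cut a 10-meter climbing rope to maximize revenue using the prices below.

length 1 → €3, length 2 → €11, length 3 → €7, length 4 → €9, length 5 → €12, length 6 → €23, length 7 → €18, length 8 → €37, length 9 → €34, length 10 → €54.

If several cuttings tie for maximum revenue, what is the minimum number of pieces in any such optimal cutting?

5

Let r[k] be the best obtainable value from length k. For each k, try every first piece i and keep the best of price[i] + r[k−i].
r[1] = 3
r[2] = max(3+3, 11+0) = 11
r[3] = max(3+11, 11+3, 7+0) = 14
r[4] = max(3+14, 11+11, 7+3, 9+0) = 22
r[5] = max(3+22, 11+14, 7+11, 9+3, 12+0) = 25
r[6] = max(3+25, 11+22, 7+14, 9+11, 12+3, 23+0) = 33
r[7] = max(3+33, 11+25, 7+22, …, 23+3, 18+0) = 36
r[8] = max(3+36, 11+33, 7+25, …, 18+3, 37+0) = 44
r[9] = max(3+44, 11+36, 7+33, …, 37+3, 34+0) = 47
r[10] = max(3+47, 11+44, 7+36, …, 34+3, 54+0) = 55
Maximum revenue is €55.
Now minimize piece count subject to staying optimal: for each k, pieces[k] = 1 + min over i with p[i]+r[k−i]=r[k] of pieces[k−i].
pieces[7] = 4
pieces[8] = 4
pieces[9] = 5
pieces[10] = 5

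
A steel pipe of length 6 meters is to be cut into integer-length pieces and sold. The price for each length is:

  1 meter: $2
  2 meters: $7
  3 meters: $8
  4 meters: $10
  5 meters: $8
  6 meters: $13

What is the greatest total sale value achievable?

Build v[k] bottom-up: v[k] = max over allowed piece i of (p[i] + v[k−i]).
v[1] = 2
v[2] = 7
v[3] = 9  (first piece 1, then v[2]=7)
v[4] = 14  (first piece 2, then v[2]=7)
v[5] = 16  (first piece 1, then v[4]=14)
v[6] = 21  (first piece 2, then v[4]=14)
One optimal cutting: 2 + 2 + 2 → $7 + $7 + $7 = $21.

21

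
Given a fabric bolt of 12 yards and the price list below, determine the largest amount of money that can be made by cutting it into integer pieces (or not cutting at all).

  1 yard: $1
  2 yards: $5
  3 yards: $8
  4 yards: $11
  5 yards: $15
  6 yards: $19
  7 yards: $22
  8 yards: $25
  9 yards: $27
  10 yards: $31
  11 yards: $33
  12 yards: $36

Let R[k] be the best obtainable value from length k. For each k, try every first piece i and keep the best of price[i] + R[k−i].
R[1] = 1
R[2] = 5
R[3] = 8
R[4] = 11
R[5] = 15
R[6] = 19
R[7] = 22
R[8] = 25
R[9] = 27  (first piece 2, then R[7]=22)
R[10] = 31
R[11] = 34  (first piece 5, then R[6]=19)
R[12] = 38  (first piece 6, then R[6]=19)
One optimal cutting: 6 + 6 → $19 + $19 = $38.

38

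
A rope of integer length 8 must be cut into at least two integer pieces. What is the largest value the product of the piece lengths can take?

Define P[k] = max over 1≤i<k of i · max(k−i, P[k−i]); the inner max lets the remainder stay uncut if that's better.
Small cases: P[2]=1, P[3]=2.
P[4] = max(1·3, 2·2, 3·1) = 4
P[5] = max(1·4, 2·3, 3·2, 4·1) = 6
P[6] = max(1·6, 2·4, 3·3, 4·2, 5·1) = 9
P[7] = max(1·9, 2·6, 3·4, 4·3, 5·2, 6·1) = 12
P[8] = max(1·12, 2·9, 3·6, …, 6·2, 7·1) = 18
One optimal split: 3 + 3 + 2; product 3·3·2 = 18.

18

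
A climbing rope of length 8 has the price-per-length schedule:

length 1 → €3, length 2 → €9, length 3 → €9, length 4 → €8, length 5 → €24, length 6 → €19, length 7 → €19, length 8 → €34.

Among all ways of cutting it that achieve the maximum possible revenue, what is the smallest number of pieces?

3

Consider every possible first cut. r[k] is the best of p[i]+r[k−i] over all sellable i≤k.
r[1] = 3
r[2] = max(3+3, 9+0) = 9
r[3] = max(3+9, 9+3, 9+0) = 12
r[4] = max(3+12, 9+9, 9+3, 8+0) = 18
r[5] = max(3+18, 9+12, 9+9, 8+3, 24+0) = 24
r[6] = max(3+24, 9+18, 9+12, 8+9, 24+3, 19+0) = 27
r[7] = max(3+27, 9+24, 9+18, …, 19+3, 19+0) = 33
r[8] = max(3+33, 9+27, 9+24, …, 19+3, 34+0) = 36
Maximum revenue is €36.
Now minimize piece count subject to staying optimal: for each k, pieces[k] = 1 + min over i with p[i]+r[k−i]=r[k] of pieces[k−i].
pieces[5] = 1
pieces[6] = 2
pieces[7] = 2
pieces[8] = 3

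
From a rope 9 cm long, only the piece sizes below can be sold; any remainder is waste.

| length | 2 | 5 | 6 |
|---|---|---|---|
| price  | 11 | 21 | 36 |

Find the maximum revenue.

47

Consider every possible first cut. f[k] is the best of p[i]+f[k−i] over all sellable i≤k.
f[1] = 0
f[2] = 11
f[3] = 11
f[4] = 22  (first piece 2, then f[2]=11)
f[5] = 22
f[6] = 36
f[7] = 36
f[8] = 47  (first piece 2, then f[6]=36)
f[9] = 47
One optimal cutting: pieces 6 + 2 with 1 cm of scrap → 47.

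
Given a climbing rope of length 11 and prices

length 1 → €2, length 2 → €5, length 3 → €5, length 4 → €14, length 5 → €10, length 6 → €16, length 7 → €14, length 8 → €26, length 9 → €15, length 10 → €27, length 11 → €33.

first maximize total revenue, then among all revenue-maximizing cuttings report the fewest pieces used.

Consider every possible first cut. r[k] is the best of p[i]+r[k−i] over all sellable i≤k.
r[1] = 2
r[2] = max(2+2, 5+0) = 5
r[3] = max(2+5, 5+2, 5+0) = 7
r[4] = max(2+7, 5+5, 5+2, 14+0) = 14
r[5] = max(2+14, 5+7, 5+5, 14+2, 10+0) = 16
r[6] = max(2+16, 5+14, 5+7, 14+5, 10+2, 16+0) = 19
r[7] = max(2+19, 5+16, 5+14, …, 16+2, 14+0) = 21
r[8] = max(2+21, 5+19, 5+16, …, 14+2, 26+0) = 28
r[9] = max(2+28, 5+21, 5+19, …, 26+2, 15+0) = 30
r[10] = max(2+30, 5+28, 5+21, …, 15+2, 27+0) = 33
r[11] = max(2+33, 5+30, 5+28, …, 27+2, 33+0) = 35
Maximum revenue is €35.
Now minimize piece count subject to staying optimal: for each k, pieces[k] = 1 + min over i with p[i]+r[k−i]=r[k] of pieces[k−i].
pieces[8] = 2
pieces[9] = 3
pieces[10] = 3
pieces[11] = 4

4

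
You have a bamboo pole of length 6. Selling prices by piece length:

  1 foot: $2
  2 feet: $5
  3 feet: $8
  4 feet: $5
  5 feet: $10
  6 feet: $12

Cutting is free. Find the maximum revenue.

Let best[k] be the best obtainable value from length k. For each k, try every first piece i and keep the best of price[i] + best[k−i].
best[1] = 2
best[2] = max(2+2, 5+0) = 5
best[3] = max(2+5, 5+2, 8+0) = 8
best[4] = max(2+8, 5+5, 8+2, 5+0) = 10
best[5] = max(2+10, 5+8, 8+5, 5+2, 10+0) = 13
best[6] = max(2+13, 5+10, 8+8, 5+5, 10+2, 12+0) = 16
One optimal cutting: 3 + 3 → $8 + $8 = $16.

16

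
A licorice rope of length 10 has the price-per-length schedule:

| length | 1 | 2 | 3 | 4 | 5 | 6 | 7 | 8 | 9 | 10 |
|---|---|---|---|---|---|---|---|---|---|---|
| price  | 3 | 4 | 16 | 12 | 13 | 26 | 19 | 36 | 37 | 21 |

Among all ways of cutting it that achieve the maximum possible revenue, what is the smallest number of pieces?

4

Let r[k] be the best obtainable value from length k. For each k, try every first piece i and keep the best of price[i] + r[k−i].
r[1] = 3
r[2] = 6  (first piece 1, then r[1]=3)
r[3] = 16
r[4] = 19  (first piece 1, then r[3]=16)
r[5] = 22  (first piece 1, then r[4]=19)
r[6] = 32  (first piece 3, then r[3]=16)
r[7] = 35  (first piece 1, then r[6]=32)
r[8] = 38  (first piece 1, then r[7]=35)
r[9] = 48  (first piece 3, then r[6]=32)
r[10] = 51  (first piece 1, then r[9]=48)
Maximum revenue is ¢51.
Now minimize piece count subject to staying optimal: for each k, pieces[k] = 1 + min over i with p[i]+r[k−i]=r[k] of pieces[k−i].
pieces[7] = 3
pieces[8] = 4
pieces[9] = 3
pieces[10] = 4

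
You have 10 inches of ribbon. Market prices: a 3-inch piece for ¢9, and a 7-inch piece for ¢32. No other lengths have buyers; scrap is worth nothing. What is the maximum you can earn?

41

Let r[k] be the best obtainable value from length k. For each k, try every first piece i and keep the best of price[i] + r[k−i].
r[1] = 0
r[2] = 0
r[3] = 9
r[4] = 9
r[5] = 9
r[6] = 18  (first piece 3, then r[3]=9)
r[7] = 32
r[8] = 32
r[9] = 32
r[10] = 41  (first piece 3, then r[7]=32)
One optimal cutting: 7 + 3 → ¢41.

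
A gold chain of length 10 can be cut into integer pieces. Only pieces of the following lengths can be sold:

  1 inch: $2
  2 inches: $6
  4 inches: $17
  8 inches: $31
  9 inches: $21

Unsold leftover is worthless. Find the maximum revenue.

Consider every possible first cut. r[k] is the best of p[i]+r[k−i] over all sellable i≤k.
r[1] = 2
r[2] = 6
r[3] = 8  (first piece 1, then r[2]=6)
r[4] = 17
r[5] = 19  (first piece 1, then r[4]=17)
r[6] = 23  (first piece 2, then r[4]=17)
r[7] = 25  (first piece 1, then r[6]=23)
r[8] = 34  (first piece 4, then r[4]=17)
r[9] = 36  (first piece 1, then r[8]=34)
r[10] = 40  (first piece 2, then r[8]=34)
One optimal cutting: 4 + 4 + 2 → $40.

40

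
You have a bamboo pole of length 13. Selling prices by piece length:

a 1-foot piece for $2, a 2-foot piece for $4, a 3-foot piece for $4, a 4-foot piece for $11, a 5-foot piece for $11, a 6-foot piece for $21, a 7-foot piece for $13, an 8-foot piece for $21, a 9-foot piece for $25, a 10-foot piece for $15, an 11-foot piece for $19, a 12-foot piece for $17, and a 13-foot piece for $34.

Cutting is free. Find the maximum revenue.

Let r[k] be the best obtainable value from length k. For each k, try every first piece i and keep the best of price[i] + r[k−i].
r[1] = 2
r[2] = max(2+2, 4+0) = 4
r[3] = max(2+4, 4+2, 4+0) = 6
r[4] = max(2+6, 4+4, 4+2, 11+0) = 11
r[5] = max(2+11, 4+6, 4+4, 11+2, 11+0) = 13
r[6] = max(2+13, 4+11, 4+6, 11+4, 11+2, 21+0) = 21
r[7] = max(2+21, 4+13, 4+11, …, 21+2, 13+0) = 23
r[8] = max(2+23, 4+21, 4+13, …, 13+2, 21+0) = 25
r[9] = max(2+25, 4+23, 4+21, …, 21+2, 25+0) = 27
r[10] = max(2+27, 4+25, 4+23, …, 25+2, 15+0) = 32
r[11] = max(2+32, 4+27, 4+25, …, 15+2, 19+0) = 34
r[12] = max(2+34, 4+32, 4+27, …, 19+2, 17+0) = 42
r[13] = max(2+42, 4+34, 4+32, …, 17+2, 34+0) = 44
One optimal cutting: 6 + 6 + 1 → $21 + $21 + $2 = $44.

44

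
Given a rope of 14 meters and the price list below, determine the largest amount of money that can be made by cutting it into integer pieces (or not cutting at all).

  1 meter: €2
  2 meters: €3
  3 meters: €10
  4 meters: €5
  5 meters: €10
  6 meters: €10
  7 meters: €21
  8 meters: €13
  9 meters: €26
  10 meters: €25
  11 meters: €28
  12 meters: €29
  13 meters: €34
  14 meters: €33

44

Let R[k] be the best obtainable value from length k. For each k, try every first piece i and keep the best of price[i] + R[k−i].
R[1] = 2
R[2] = 4  (first piece 1, then R[1]=2)
R[3] = 10
R[4] = 12  (first piece 1, then R[3]=10)
R[5] = 14  (first piece 1, then R[4]=12)
R[6] = 20  (first piece 3, then R[3]=10)
R[7] = 22  (first piece 1, then R[6]=20)
R[8] = 24  (first piece 1, then R[7]=22)
R[9] = 30  (first piece 3, then R[6]=20)
R[10] = 32  (first piece 1, then R[9]=30)
R[11] = 34  (first piece 1, then R[10]=32)
R[12] = 40  (first piece 3, then R[9]=30)
R[13] = 42  (first piece 1, then R[12]=40)
R[14] = 44  (first piece 1, then R[13]=42)
One optimal cutting: 3 + 3 + 3 + 3 + 1 + 1 → €10 + €10 + €10 + €10 + €2 + €2 = €44.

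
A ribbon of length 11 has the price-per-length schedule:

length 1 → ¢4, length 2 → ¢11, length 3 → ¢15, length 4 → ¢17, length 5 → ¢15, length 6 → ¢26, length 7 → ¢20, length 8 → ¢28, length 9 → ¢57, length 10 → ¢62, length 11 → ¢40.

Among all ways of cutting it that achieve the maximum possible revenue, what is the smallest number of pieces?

Consider every possible first cut. r[k] is the best of p[i]+r[k−i] over all sellable i≤k.
r[1] = 4
r[2] = max(4+4, 11+0) = 11
r[3] = max(4+11, 11+4, 15+0) = 15
r[4] = max(4+15, 11+11, 15+4, 17+0) = 22
r[5] = max(4+22, 11+15, 15+11, 17+4, 15+0) = 26
r[6] = max(4+26, 11+22, 15+15, 17+11, 15+4, 26+0) = 33
r[7] = max(4+33, 11+26, 15+22, …, 26+4, 20+0) = 37
r[8] = max(4+37, 11+33, 15+26, …, 20+4, 28+0) = 44
r[9] = max(4+44, 11+37, 15+33, …, 28+4, 57+0) = 57
r[10] = max(4+57, 11+44, 15+37, …, 57+4, 62+0) = 62
r[11] = max(4+62, 11+57, 15+44, …, 62+4, 40+0) = 68
Maximum revenue is ¢68.
Now minimize piece count subject to staying optimal: for each k, pieces[k] = 1 + min over i with p[i]+r[k−i]=r[k] of pieces[k−i].
pieces[8] = 4
pieces[9] = 1
pieces[10] = 1
pieces[11] = 2

2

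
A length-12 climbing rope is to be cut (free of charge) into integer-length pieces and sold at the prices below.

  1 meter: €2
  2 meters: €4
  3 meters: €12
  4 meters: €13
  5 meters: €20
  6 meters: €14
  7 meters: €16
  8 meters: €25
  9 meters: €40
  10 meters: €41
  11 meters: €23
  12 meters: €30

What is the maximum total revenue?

52

Build v[k] bottom-up: v[k] = max over allowed piece i of (p[i] + v[k−i]).
v[1] = 2
v[2] = 4  (first piece 1, then v[1]=2)
v[3] = 12
v[4] = 14  (first piece 1, then v[3]=12)
v[5] = 20
v[6] = 24  (first piece 3, then v[3]=12)
v[7] = 26  (first piece 1, then v[6]=24)
v[8] = 32  (first piece 3, then v[5]=20)
v[9] = 40
v[10] = 42  (first piece 1, then v[9]=40)
v[11] = 44  (first piece 1, then v[10]=42)
v[12] = 52  (first piece 3, then v[9]=40)
One optimal cutting: 9 + 3 → €40 + €12 = €52.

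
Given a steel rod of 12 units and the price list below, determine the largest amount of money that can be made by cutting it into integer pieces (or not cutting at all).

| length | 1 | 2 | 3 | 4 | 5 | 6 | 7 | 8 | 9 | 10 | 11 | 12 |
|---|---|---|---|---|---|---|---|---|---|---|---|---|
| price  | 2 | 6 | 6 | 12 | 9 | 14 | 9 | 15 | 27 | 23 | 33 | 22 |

Consider every possible first cut. R[k] is the best of p[i]+R[k−i] over all sellable i≤k.
R[1] = 2
R[2] = 6
R[3] = 8  (first piece 1, then R[2]=6)
R[4] = 12  (first piece 2, then R[2]=6)
R[5] = 14  (first piece 1, then R[4]=12)
R[6] = 18  (first piece 2, then R[4]=12)
R[7] = 20  (first piece 1, then R[6]=18)
R[8] = 24  (first piece 2, then R[6]=18)
R[9] = 27
R[10] = 30  (first piece 2, then R[8]=24)
R[11] = 33  (first piece 2, then R[9]=27)
R[12] = 36  (first piece 2, then R[10]=30)
One optimal cutting: 2 + 2 + 2 + 2 + 2 + 2 → $6 + $6 + $6 + $6 + $6 + $6 = $36.

36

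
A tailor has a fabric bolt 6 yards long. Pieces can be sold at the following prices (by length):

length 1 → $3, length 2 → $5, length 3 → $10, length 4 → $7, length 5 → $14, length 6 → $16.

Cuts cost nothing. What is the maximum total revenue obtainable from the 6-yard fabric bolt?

Build R[k] bottom-up: R[k] = max over allowed piece i of (p[i] + R[k−i]).
R[1] = 3
R[2] = max(3+3, 5+0) = 6
R[3] = max(3+6, 5+3, 10+0) = 10
R[4] = max(3+10, 5+6, 10+3, 7+0) = 13
R[5] = max(3+13, 5+10, 10+6, 7+3, 14+0) = 16
R[6] = max(3+16, 5+13, 10+10, 7+6, 14+3, 16+0) = 20
One optimal cutting: 3 + 3 → $10 + $10 = $20.

20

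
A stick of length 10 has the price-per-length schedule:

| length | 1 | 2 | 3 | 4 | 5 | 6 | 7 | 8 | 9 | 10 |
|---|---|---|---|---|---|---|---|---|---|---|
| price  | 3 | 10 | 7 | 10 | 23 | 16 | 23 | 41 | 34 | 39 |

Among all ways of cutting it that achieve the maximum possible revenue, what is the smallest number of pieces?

Build r[k] bottom-up: r[k] = max over allowed piece i of (p[i] + r[k−i]).
r[1] = 3
r[2] = max(3+3, 10+0) = 10
r[3] = max(3+10, 10+3, 7+0) = 13
r[4] = max(3+13, 10+10, 7+3, 10+0) = 20
r[5] = max(3+20, 10+13, 7+10, 10+3, 23+0) = 23
r[6] = max(3+23, 10+20, 7+13, 10+10, 23+3, 16+0) = 30
r[7] = max(3+30, 10+23, 7+20, …, 16+3, 23+0) = 33
r[8] = max(3+33, 10+30, 7+23, …, 23+3, 41+0) = 41
r[9] = max(3+41, 10+33, 7+30, …, 41+3, 34+0) = 44
r[10] = max(3+44, 10+41, 7+33, …, 34+3, 39+0) = 51
Maximum revenue is €51.
Now minimize piece count subject to staying optimal: for each k, pieces[k] = 1 + min over i with p[i]+r[k−i]=r[k] of pieces[k−i].
pieces[7] = 2
pieces[8] = 1
pieces[9] = 2
pieces[10] = 2

2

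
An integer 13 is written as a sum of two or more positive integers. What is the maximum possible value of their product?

108

Fill P[k] for k=2..13: at each k try every first piece i and multiply by the better of (k−i) uncut or P[k−i].
P[2] = 1×max(1,0) = 1×1 = 1
P[3] = 1×max(2,1) = 1×2 = 2
P[4] = 2×max(2,1) = 2×2 = 4
P[5] = 2×max(3,2) = 2×3 = 6
P[6] = 3×max(3,2) = 3×3 = 9
P[7] = 2×max(5,6) = 2×6 = 12
P[8] = 2×max(6,9) = 2×9 = 18
P[9] = 3×max(6,9) = 3×9 = 27
P[10] = 2×max(8,18) = 2×18 = 36
P[11] = 2×max(9,27) = 2×27 = 54
P[12] = 3×max(9,27) = 3×27 = 81
P[13] = 2×max(11,54) = 2×54 = 108
One optimal split: 3 + 3 + 3 + 2 + 2; product 3×3×3×2×2 = 108.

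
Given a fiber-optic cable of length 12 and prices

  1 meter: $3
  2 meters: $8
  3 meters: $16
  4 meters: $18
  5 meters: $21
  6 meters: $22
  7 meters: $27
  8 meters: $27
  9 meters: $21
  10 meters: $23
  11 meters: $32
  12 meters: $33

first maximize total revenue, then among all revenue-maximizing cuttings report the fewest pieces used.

4

Consider every possible first cut. r[k] is the best of p[i]+r[k−i] over all sellable i≤k.
r[1] = 3
r[2] = 8
r[3] = 16
r[4] = 19  (first piece 1, then r[3]=16)
r[5] = 24  (first piece 2, then r[3]=16)
r[6] = 32  (first piece 3, then r[3]=16)
r[7] = 35  (first piece 1, then r[6]=32)
r[8] = 40  (first piece 2, then r[6]=32)
r[9] = 48  (first piece 3, then r[6]=32)
r[10] = 51  (first piece 1, then r[9]=48)
r[11] = 56  (first piece 2, then r[9]=48)
r[12] = 64  (first piece 3, then r[9]=48)
Maximum revenue is $64.
Now minimize piece count subject to staying optimal: for each k, pieces[k] = 1 + min over i with p[i]+r[k−i]=r[k] of pieces[k−i].
pieces[9] = 3
pieces[10] = 4
pieces[11] = 4
pieces[12] = 4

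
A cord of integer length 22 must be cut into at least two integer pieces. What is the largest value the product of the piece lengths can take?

2916

Let g[k] be the best product for length k (with at least one cut). For each first piece i, the rest contributes max(k−i, g[k−i]).
g[2] = 1×max(1,0) = 1×1 = 1
g[3] = 1×max(2,1) = 1×2 = 2
g[4] = 2×max(2,1) = 2×2 = 4
g[5] = 2×max(3,2) = 2×3 = 6
g[6] = 3×max(3,2) = 3×3 = 9
g[7] = 2×max(5,6) = 2×6 = 12
g[8] = 2×max(6,9) = 2×9 = 18
g[9] = 3×max(6,9) = 3×9 = 27
g[10] = 2×max(8,18) = 2×18 = 36
g[11] = 2×max(9,27) = 2×27 = 54
g[12] = 3×max(9,27) = 3×27 = 81
g[13] = 2×max(11,54) = 2×54 = 108
g[14] = 2×max(12,81) = 2×81 = 162
g[15] = 3×max(12,81) = 3×81 = 243
g[16] = 2×max(14,162) = 2×162 = 324
g[17] = 2×max(15,243) = 2×243 = 486
g[18] = 3×max(15,243) = 3×243 = 729
g[19] = 2×max(17,486) = 2×486 = 972
g[20] = 2×max(18,729) = 2×729 = 1458
g[21] = 3×max(18,729) = 3×729 = 2187
g[22] = 2×max(20,1458) = 2×1458 = 2916
One optimal split: 3 + 3 + 3 + 3 + 3 + 3 + 2 + 2; product 3×3×3×3×3×3×2×2 = 2916.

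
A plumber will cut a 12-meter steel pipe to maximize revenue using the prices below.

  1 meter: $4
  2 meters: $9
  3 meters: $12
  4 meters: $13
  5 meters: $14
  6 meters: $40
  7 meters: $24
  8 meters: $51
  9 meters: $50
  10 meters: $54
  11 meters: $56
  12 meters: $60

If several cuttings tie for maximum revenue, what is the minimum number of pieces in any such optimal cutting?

Let r[k] be the best obtainable value from length k. For each k, try every first piece i and keep the best of price[i] + r[k−i].
r[1] = 4
r[2] = max(4+4, 9+0) = 9
r[3] = max(4+9, 9+4, 12+0) = 13
r[4] = max(4+13, 9+9, 12+4, 13+0) = 18
r[5] = max(4+18, 9+13, 12+9, 13+4, 14+0) = 22
r[6] = max(4+22, 9+18, 12+13, 13+9, 14+4, 40+0) = 40
r[7] = max(4+40, 9+22, 12+18, …, 40+4, 24+0) = 44
r[8] = max(4+44, 9+40, 12+22, …, 24+4, 51+0) = 51
r[9] = max(4+51, 9+44, 12+40, …, 51+4, 50+0) = 55
r[10] = max(4+55, 9+51, 12+44, …, 50+4, 54+0) = 60
r[11] = max(4+60, 9+55, 12+51, …, 54+4, 56+0) = 64
r[12] = max(4+64, 9+60, 12+55, …, 56+4, 60+0) = 80
Maximum revenue is $80.
Now minimize piece count subject to staying optimal: for each k, pieces[k] = 1 + min over i with p[i]+r[k−i]=r[k] of pieces[k−i].
pieces[9] = 2
pieces[10] = 2
pieces[11] = 3
pieces[12] = 2

2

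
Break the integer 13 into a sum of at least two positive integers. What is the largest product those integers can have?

Let prod[k] be the best product for length k (with at least one cut). For each first piece i, the rest contributes max(k−i, prod[k−i]).
Small cases: prod[2]=1, prod[3]=2, prod[4]=4, prod[5]=6.
prod[6] = 3*max(3,2) = 3*3 = 9
prod[7] = 2*max(5,6) = 2*6 = 12
prod[8] = 2*max(6,9) = 2*9 = 18
prod[9] = 3*max(6,9) = 3*9 = 27
prod[10] = 2*max(8,18) = 2*18 = 36
prod[11] = 2*max(9,27) = 2*27 = 54
prod[12] = 3*max(9,27) = 3*27 = 81
prod[13] = 2*max(11,54) = 2*54 = 108
One optimal split: 3 + 3 + 3 + 2 + 2; product 3*3*3*2*2 = 108.

108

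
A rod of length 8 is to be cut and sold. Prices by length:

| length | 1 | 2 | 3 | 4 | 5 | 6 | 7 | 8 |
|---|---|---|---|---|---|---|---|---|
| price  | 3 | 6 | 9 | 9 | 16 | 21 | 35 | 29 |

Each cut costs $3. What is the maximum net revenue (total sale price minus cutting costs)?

35

Consider every possible first cut. r[k] is the best of p[i]+r[k−i] over all sellable i≤k, charging 3 whenever i<k.
r[1] = 3
r[2] = max(3+3-3, 6+0) = 6
r[3] = max(3+6-3, 6+3-3, 9+0) = 9
r[4] = max(3+9-3, 6+6-3, 9+3-3, 9+0) = 9
r[5] = max(3+9-3, 6+9-3, 9+6-3, 9+3-3, 16+0) = 16
r[6] = max(3+16-3, 6+9-3, 9+9-3, 9+6-3, 16+3-3, 21+0) = 21
r[7] = max(3+21-3, 6+16-3, 9+9-3, …, 21+3-3, 35+0) = 35
r[8] = max(3+35-3, 6+21-3, 9+16-3, …, 35+3-3, 29+0) = 35
One optimal plan: pieces 7 + 1 (1 cut) → $38 − $3 = $35.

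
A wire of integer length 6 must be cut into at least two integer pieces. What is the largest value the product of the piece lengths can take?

Fill P[k] for k=2..6: at each k try every first piece i and multiply by the better of (k−i) uncut or P[k−i].
P[2] = 1·max(1,0) = 1·1 = 1
P[3] = max(1·2, 2·1) = 2
P[4] = max(1·3, 2·2, 3·1) = 4
P[5] = max(1·4, 2·3, 3·2, 4·1) = 6
P[6] = max(1·6, 2·4, 3·3, 4·2, 5·1) = 9
One optimal split: 3 + 3; product 3·3 = 9.

9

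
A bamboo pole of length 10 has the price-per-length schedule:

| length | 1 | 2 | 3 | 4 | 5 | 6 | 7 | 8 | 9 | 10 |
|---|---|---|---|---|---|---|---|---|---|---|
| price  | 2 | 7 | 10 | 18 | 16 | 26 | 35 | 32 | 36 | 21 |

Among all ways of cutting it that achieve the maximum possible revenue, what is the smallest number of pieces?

Let r[k] be the best obtainable value from length k. For each k, try every first piece i and keep the best of price[i] + r[k−i].
r[1] = 2
r[2] = 7
r[3] = 10
r[4] = 18
r[5] = 20  (first piece 1, then r[4]=18)
r[6] = 26
r[7] = 35
r[8] = 37  (first piece 1, then r[7]=35)
r[9] = 42  (first piece 2, then r[7]=35)
r[10] = 45  (first piece 3, then r[7]=35)
Maximum revenue is $45.
Now minimize piece count subject to staying optimal: for each k, pieces[k] = 1 + min over i with p[i]+r[k−i]=r[k] of pieces[k−i].
pieces[7] = 1
pieces[8] = 2
pieces[9] = 2
pieces[10] = 2

2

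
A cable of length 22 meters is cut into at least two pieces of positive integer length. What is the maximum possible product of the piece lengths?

Let prod[k] be the best product for length k (with at least one cut). For each first piece i, the rest contributes max(k−i, prod[k−i]).
prod[2] = 1*max(1,0) = 1*1 = 1
prod[3] = 1*max(2,1) = 1*2 = 2
prod[4] = 2*max(2,1) = 2*2 = 4
prod[5] = 2*max(3,2) = 2*3 = 6
prod[6] = 3*max(3,2) = 3*3 = 9
prod[7] = 2*max(5,6) = 2*6 = 12
prod[8] = 2*max(6,9) = 2*9 = 18
prod[9] = 3*max(6,9) = 3*9 = 27
prod[10] = 2*max(8,18) = 2*18 = 36
prod[11] = 2*max(9,27) = 2*27 = 54
prod[12] = 3*max(9,27) = 3*27 = 81
prod[13] = 2*max(11,54) = 2*54 = 108
prod[14] = 2*max(12,81) = 2*81 = 162
prod[15] = 3*max(12,81) = 3*81 = 243
prod[16] = 2*max(14,162) = 2*162 = 324
prod[17] = 2*max(15,243) = 2*243 = 486
prod[18] = 3*max(15,243) = 3*243 = 729
prod[19] = 2*max(17,486) = 2*486 = 972
prod[20] = 2*max(18,729) = 2*729 = 1458
prod[21] = 3*max(18,729) = 3*729 = 2187
prod[22] = 2*max(20,1458) = 2*1458 = 2916
One optimal split: 3 + 3 + 3 + 3 + 3 + 3 + 2 + 2; product 3*3*3*3*3*3*2*2 = 2916.

2916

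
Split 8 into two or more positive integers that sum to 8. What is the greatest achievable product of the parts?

18

Let g[k] be the best product for length k (with at least one cut). For each first piece i, the rest contributes max(k−i, g[k−i]).
g[2] = 1*max(1,0) = 1*1 = 1
g[3] = 1*max(2,1) = 1*2 = 2
g[4] = 2*max(2,1) = 2*2 = 4
g[5] = 2*max(3,2) = 2*3 = 6
g[6] = 3*max(3,2) = 3*3 = 9
g[7] = 2*max(5,6) = 2*6 = 12
g[8] = 2*max(6,9) = 2*9 = 18
One optimal split: 3 + 3 + 2; product 3*3*2 = 18.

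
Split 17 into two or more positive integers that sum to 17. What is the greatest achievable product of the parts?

Let prod[k] be the best product for length k (with at least one cut). For each first piece i, the rest contributes max(k−i, prod[k−i]).
prod[2] = 1·max(1,0) = 1·1 = 1
prod[3] = 1·max(2,1) = 1·2 = 2
prod[4] = 2·max(2,1) = 2·2 = 4
prod[5] = 2·max(3,2) = 2·3 = 6
prod[6] = 3·max(3,2) = 3·3 = 9
prod[7] = 2·max(5,6) = 2·6 = 12
prod[8] = 2·max(6,9) = 2·9 = 18
prod[9] = 3·max(6,9) = 3·9 = 27
prod[10] = 2·max(8,18) = 2·18 = 36
prod[11] = 2·max(9,27) = 2·27 = 54
prod[12] = 3·max(9,27) = 3·27 = 81
prod[13] = 2·max(11,54) = 2·54 = 108
prod[14] = 2·max(12,81) = 2·81 = 162
prod[15] = 3·max(12,81) = 3·81 = 243
prod[16] = 2·max(14,162) = 2·162 = 324
prod[17] = 2·max(15,243) = 2·243 = 486
One optimal split: 3 + 3 + 3 + 3 + 3 + 2; product 3·3·3·3·3·2 = 486.

486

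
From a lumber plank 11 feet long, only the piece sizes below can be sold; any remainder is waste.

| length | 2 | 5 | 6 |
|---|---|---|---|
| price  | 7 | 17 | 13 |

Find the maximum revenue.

Consider every possible first cut. f[k] is the best of p[i]+f[k−i] over all sellable i≤k.
f[1] = 0
f[2] = 7
f[3] = 7
f[4] = 14  (first piece 2, then f[2]=7)
f[5] = 17
f[6] = 21  (first piece 2, then f[4]=14)
f[7] = 24  (first piece 2, then f[5]=17)
f[8] = 28  (first piece 2, then f[6]=21)
f[9] = 31  (first piece 2, then f[7]=24)
f[10] = 35  (first piece 2, then f[8]=28)
f[11] = 38  (first piece 2, then f[9]=31)
One optimal cutting: 5 + 2 + 2 + 2 → $38.

38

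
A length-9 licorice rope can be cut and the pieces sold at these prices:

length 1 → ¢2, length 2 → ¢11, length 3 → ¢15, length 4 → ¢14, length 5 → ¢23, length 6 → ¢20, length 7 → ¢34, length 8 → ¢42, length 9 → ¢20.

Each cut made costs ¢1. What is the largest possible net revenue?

Let net[k] be the best obtainable value from length k. For each k, try every first piece i and keep the best of price[i] + net[k−i] minus the 1 cut fee when i<k.
net[1] = 2
net[2] = 11
net[3] = 15
net[4] = 21  (first piece 2, then net[2]=11)
net[5] = 25  (first piece 2, then net[3]=15)
net[6] = 31  (first piece 2, then net[4]=21)
net[7] = 35  (first piece 2, then net[5]=25)
net[8] = 42
net[9] = 45  (first piece 2, then net[7]=35)
One optimal plan: pieces 3 + 2 + 2 + 2 (3 cuts) → ¢48 − ¢3 = ¢45.

45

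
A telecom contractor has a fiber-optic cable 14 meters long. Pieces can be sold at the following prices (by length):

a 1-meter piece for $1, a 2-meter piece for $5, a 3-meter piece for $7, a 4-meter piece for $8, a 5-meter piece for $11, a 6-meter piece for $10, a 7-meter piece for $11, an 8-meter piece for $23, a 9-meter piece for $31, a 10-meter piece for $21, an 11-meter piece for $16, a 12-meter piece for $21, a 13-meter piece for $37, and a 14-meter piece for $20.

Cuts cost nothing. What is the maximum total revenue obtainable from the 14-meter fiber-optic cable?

Build best[k] bottom-up: best[k] = max over allowed piece i of (p[i] + best[k−i]).
best[1] = 1
best[2] = 5
best[3] = 7
best[4] = 10  (first piece 2, then best[2]=5)
best[5] = 12  (first piece 2, then best[3]=7)
best[6] = 15  (first piece 2, then best[4]=10)
best[7] = 17  (first piece 2, then best[5]=12)
best[8] = 23
best[9] = 31
best[10] = 32  (first piece 1, then best[9]=31)
best[11] = 36  (first piece 2, then best[9]=31)
best[12] = 38  (first piece 3, then best[9]=31)
best[13] = 41  (first piece 2, then best[11]=36)
best[14] = 43  (first piece 2, then best[12]=38)
One optimal cutting: 9 + 3 + 2 → $31 + $7 + $5 = $43.

43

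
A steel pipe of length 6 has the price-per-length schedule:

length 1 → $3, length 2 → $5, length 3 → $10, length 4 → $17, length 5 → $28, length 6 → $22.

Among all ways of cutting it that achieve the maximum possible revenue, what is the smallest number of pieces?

Consider every possible first cut. r[k] is the best of p[i]+r[k−i] over all sellable i≤k.
r[1] = 3
r[2] = 6  (first piece 1, then r[1]=3)
r[3] = 10
r[4] = 17
r[5] = 28
r[6] = 31  (first piece 1, then r[5]=28)
Maximum revenue is $31.
Now minimize piece count subject to staying optimal: for each k, pieces[k] = 1 + min over i with p[i]+r[k−i]=r[k] of pieces[k−i].
pieces[3] = 1
pieces[4] = 1
pieces[5] = 1
pieces[6] = 2

2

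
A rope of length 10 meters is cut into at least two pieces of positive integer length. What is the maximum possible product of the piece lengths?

36

Let f[k] be the best product for length k (with at least one cut). For each first piece i, the rest contributes max(k−i, f[k−i]).
f[2] = 1*max(1,0) = 1*1 = 1
f[3] = 1*max(2,1) = 1*2 = 2
f[4] = 2*max(2,1) = 2*2 = 4
f[5] = 2*max(3,2) = 2*3 = 6
f[6] = 3*max(3,2) = 3*3 = 9
f[7] = 2*max(5,6) = 2*6 = 12
f[8] = 2*max(6,9) = 2*9 = 18
f[9] = 3*max(6,9) = 3*9 = 27
f[10] = 2*max(8,18) = 2*18 = 36
One optimal split: 3 + 3 + 2 + 2; product 3*3*2*2 = 36.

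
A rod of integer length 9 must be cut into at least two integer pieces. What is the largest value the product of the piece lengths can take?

27

Define g[k] = max over 1≤i<k of i · max(k−i, g[k−i]); the inner max lets the remainder stay uncut if that's better.
g[2] = 1×max(1,0) = 1×1 = 1
g[3] = max(1×2, 2×1) = 2
g[4] = max(1×3, 2×2, 3×1) = 4
g[5] = max(1×4, 2×3, 3×2, 4×1) = 6
g[6] = max(1×6, 2×4, 3×3, 4×2, 5×1) = 9
g[7] = max(1×9, 2×6, 3×4, 4×3, 5×2, 6×1) = 12
g[8] = max(1×12, 2×9, 3×6, …, 6×2, 7×1) = 18
g[9] = max(1×18, 2×12, 3×9, …, 7×2, 8×1) = 27
One optimal split: 3 + 3 + 3; product 3×3×3 = 27.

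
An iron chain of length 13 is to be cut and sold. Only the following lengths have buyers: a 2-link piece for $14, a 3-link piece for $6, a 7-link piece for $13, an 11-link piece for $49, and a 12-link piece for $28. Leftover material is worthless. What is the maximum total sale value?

84

Build f[k] bottom-up: f[k] = max over allowed piece i of (p[i] + f[k−i]).
f[1] = 0
f[2] = 14
f[3] = 14
f[4] = 28  (first piece 2, then f[2]=14)
f[5] = 28
f[6] = 42  (first piece 2, then f[4]=28)
f[7] = 42
f[8] = 56  (first piece 2, then f[6]=42)
f[9] = 56
f[10] = 70  (first piece 2, then f[8]=56)
f[11] = 70
f[12] = 84  (first piece 2, then f[10]=70)
f[13] = 84
One optimal cutting: pieces 2 + 2 + 2 + 2 + 2 + 2 with 1 link of scrap → $84.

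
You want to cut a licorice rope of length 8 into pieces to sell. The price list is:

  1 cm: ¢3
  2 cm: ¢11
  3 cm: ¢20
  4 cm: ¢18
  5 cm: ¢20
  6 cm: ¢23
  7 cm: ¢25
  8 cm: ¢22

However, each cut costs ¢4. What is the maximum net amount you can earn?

Consider every possible first cut. net[k] is the best of p[i]+net[k−i] over all sellable i≤k, charging 4 whenever i<k.
net[1] = 3
net[2] = max(3+3-4, 11+0) = 11
net[3] = max(3+11-4, 11+3-4, 20+0) = 20
net[4] = max(3+20-4, 11+11-4, 20+3-4, 18+0) = 19
net[5] = max(3+19-4, 11+20-4, 20+11-4, 18+3-4, 20+0) = 27
net[6] = max(3+27-4, 11+19-4, 20+20-4, 18+11-4, 20+3-4, 23+0) = 36
net[7] = max(3+36-4, 11+27-4, 20+19-4, …, 23+3-4, 25+0) = 35
net[8] = max(3+35-4, 11+36-4, 20+27-4, …, 25+3-4, 22+0) = 43
One optimal plan: pieces 3 + 3 + 2 (2 cuts) → ¢51 − ¢8 = ¢43.

43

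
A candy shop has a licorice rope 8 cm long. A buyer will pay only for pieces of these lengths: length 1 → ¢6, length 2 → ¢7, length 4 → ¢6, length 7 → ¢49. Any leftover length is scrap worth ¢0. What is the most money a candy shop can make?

55

Build r[k] bottom-up: r[k] = max over allowed piece i of (p[i] + r[k−i]).
r[1] = 6
r[2] = 12  (first piece 1, then r[1]=6)
r[3] = 18  (first piece 1, then r[2]=12)
r[4] = 24  (first piece 1, then r[3]=18)
r[5] = 30  (first piece 1, then r[4]=24)
r[6] = 36  (first piece 1, then r[5]=30)
r[7] = 49
r[8] = 55  (first piece 1, then r[7]=49)
One optimal cutting: 7 + 1 → ¢55.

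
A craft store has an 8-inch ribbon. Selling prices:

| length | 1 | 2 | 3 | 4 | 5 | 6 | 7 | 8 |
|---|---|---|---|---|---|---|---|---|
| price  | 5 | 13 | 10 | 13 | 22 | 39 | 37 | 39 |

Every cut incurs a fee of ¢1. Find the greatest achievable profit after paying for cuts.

Build v[k] bottom-up: v[k] = max over allowed piece i of (p[i] + v[k−i]) − 1 per cut.
v[1] = 5
v[2] = max(5+5-1, 13+0) = 13
v[3] = max(5+13-1, 13+5-1, 10+0) = 17
v[4] = max(5+17-1, 13+13-1, 10+5-1, 13+0) = 25
v[5] = max(5+25-1, 13+17-1, 10+13-1, 13+5-1, 22+0) = 29
v[6] = max(5+29-1, 13+25-1, 10+17-1, 13+13-1, 22+5-1, 39+0) = 39
v[7] = max(5+39-1, 13+29-1, 10+25-1, …, 39+5-1, 37+0) = 43
v[8] = max(5+43-1, 13+39-1, 10+29-1, …, 37+5-1, 39+0) = 51
One optimal plan: pieces 6 + 2 (1 cut) → ¢52 − ¢1 = ¢51.

51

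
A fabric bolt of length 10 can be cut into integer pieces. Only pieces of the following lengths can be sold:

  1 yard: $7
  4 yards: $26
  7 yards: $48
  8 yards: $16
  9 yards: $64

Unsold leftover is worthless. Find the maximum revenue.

71

Consider every possible first cut. r[k] is the best of p[i]+r[k−i] over all sellable i≤k.
r[1] = 7
r[2] = 14  (first piece 1, then r[1]=7)
r[3] = 21  (first piece 1, then r[2]=14)
r[4] = max(7+21, 26+0) = 28
r[5] = max(7+28, 26+7) = 35
r[6] = max(7+35, 26+14) = 42
r[7] = max(7+42, 26+21, 48+0) = 49
r[8] = max(7+49, 26+28, 48+7, 16+0) = 56
r[9] = max(7+56, 26+35, 48+14, 16+7, 64+0) = 64
r[10] = max(7+64, 26+42, 48+21, 16+14, 64+7) = 71
One optimal cutting: 9 + 1 → $71.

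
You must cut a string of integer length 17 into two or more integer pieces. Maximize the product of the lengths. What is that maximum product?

Let P[k] be the best product for length k (with at least one cut). For each first piece i, the rest contributes max(k−i, P[k−i]).
P[2] = 1×max(1,0) = 1×1 = 1
P[3] = max(1×2, 2×1) = 2
P[4] = max(1×3, 2×2, 3×1) = 4
P[5] = max(1×4, 2×3, 3×2, 4×1) = 6
P[6] = max(1×6, 2×4, 3×3, 4×2, 5×1) = 9
P[7] = max(1×9, 2×6, 3×4, 4×3, 5×2, 6×1) = 12
P[8] = max(1×12, 2×9, 3×6, …, 6×2, 7×1) = 18
P[9] = max(1×18, 2×12, 3×9, …, 7×2, 8×1) = 27
P[10] = max(1×27, 2×18, 3×12, …, 8×2, 9×1) = 36
P[11] = max(1×36, 2×27, 3×18, …, 9×2, 10×1) = 54
P[12] = max(1×54, 2×36, 3×27, …, 10×2, 11×1) = 81
P[13] = max(1×81, 2×54, 3×36, …, 11×2, 12×1) = 108
P[14] = max(1×108, 2×81, 3×54, …, 12×2, 13×1) = 162
P[15] = max(1×162, 2×108, 3×81, …, 13×2, 14×1) = 243
P[16] = max(1×243, 2×162, 3×108, …, 14×2, 15×1) = 324
P[17] = max(1×324, 2×243, 3×162, …, 15×2, 16×1) = 486
One optimal split: 3 + 3 + 3 + 3 + 3 + 2; product 3×3×3×3×3×2 = 486.

486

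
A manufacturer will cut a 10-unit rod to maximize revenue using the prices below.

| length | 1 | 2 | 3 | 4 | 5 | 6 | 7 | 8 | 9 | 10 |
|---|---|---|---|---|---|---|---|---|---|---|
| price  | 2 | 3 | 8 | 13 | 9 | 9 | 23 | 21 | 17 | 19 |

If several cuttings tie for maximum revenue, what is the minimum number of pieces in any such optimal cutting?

2

Consider every possible first cut. r[k] is the best of p[i]+r[k−i] over all sellable i≤k.
r[1] = 2
r[2] = 4  (first piece 1, then r[1]=2)
r[3] = 8
r[4] = 13
r[5] = 15  (first piece 1, then r[4]=13)
r[6] = 17  (first piece 1, then r[5]=15)
r[7] = 23
r[8] = 26  (first piece 4, then r[4]=13)
r[9] = 28  (first piece 1, then r[8]=26)
r[10] = 31  (first piece 3, then r[7]=23)
Maximum revenue is 31.
Now minimize piece count subject to staying optimal: for each k, pieces[k] = 1 + min over i with p[i]+r[k−i]=r[k] of pieces[k−i].
pieces[7] = 1
pieces[8] = 2
pieces[9] = 3
pieces[10] = 2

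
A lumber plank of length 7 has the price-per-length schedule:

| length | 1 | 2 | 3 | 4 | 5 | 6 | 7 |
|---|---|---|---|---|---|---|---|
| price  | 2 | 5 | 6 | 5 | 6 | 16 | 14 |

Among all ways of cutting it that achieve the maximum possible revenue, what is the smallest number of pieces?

2

Let r[k] be the best obtainable value from length k. For each k, try every first piece i and keep the best of price[i] + r[k−i].
r[1] = 2
r[2] = 5
r[3] = 7  (first piece 1, then r[2]=5)
r[4] = 10  (first piece 2, then r[2]=5)
r[5] = 12  (first piece 1, then r[4]=10)
r[6] = 16
r[7] = 18  (first piece 1, then r[6]=16)
Maximum revenue is $18.
Now minimize piece count subject to staying optimal: for each k, pieces[k] = 1 + min over i with p[i]+r[k−i]=r[k] of pieces[k−i].
pieces[4] = 2
pieces[5] = 3
pieces[6] = 1
pieces[7] = 2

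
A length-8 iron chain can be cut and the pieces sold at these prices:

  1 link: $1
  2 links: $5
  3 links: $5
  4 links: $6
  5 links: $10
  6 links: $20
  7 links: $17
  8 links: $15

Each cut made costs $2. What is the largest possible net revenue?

23

Let r[k] be the best obtainable value from length k. For each k, try every first piece i and keep the best of price[i] + r[k−i] minus the 2 cut fee when i<k.
r[1] = 1
r[2] = max(1+1-2, 5+0) = 5
r[3] = max(1+5-2, 5+1-2, 5+0) = 5
r[4] = max(1+5-2, 5+5-2, 5+1-2, 6+0) = 8
r[5] = max(1+8-2, 5+5-2, 5+5-2, 6+1-2, 10+0) = 10
r[6] = max(1+10-2, 5+8-2, 5+5-2, 6+5-2, 10+1-2, 20+0) = 20
r[7] = max(1+20-2, 5+10-2, 5+8-2, …, 20+1-2, 17+0) = 19
r[8] = max(1+19-2, 5+20-2, 5+10-2, …, 17+1-2, 15+0) = 23
One optimal plan: pieces 6 + 2 (1 cut) → $25 − $2 = $23.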